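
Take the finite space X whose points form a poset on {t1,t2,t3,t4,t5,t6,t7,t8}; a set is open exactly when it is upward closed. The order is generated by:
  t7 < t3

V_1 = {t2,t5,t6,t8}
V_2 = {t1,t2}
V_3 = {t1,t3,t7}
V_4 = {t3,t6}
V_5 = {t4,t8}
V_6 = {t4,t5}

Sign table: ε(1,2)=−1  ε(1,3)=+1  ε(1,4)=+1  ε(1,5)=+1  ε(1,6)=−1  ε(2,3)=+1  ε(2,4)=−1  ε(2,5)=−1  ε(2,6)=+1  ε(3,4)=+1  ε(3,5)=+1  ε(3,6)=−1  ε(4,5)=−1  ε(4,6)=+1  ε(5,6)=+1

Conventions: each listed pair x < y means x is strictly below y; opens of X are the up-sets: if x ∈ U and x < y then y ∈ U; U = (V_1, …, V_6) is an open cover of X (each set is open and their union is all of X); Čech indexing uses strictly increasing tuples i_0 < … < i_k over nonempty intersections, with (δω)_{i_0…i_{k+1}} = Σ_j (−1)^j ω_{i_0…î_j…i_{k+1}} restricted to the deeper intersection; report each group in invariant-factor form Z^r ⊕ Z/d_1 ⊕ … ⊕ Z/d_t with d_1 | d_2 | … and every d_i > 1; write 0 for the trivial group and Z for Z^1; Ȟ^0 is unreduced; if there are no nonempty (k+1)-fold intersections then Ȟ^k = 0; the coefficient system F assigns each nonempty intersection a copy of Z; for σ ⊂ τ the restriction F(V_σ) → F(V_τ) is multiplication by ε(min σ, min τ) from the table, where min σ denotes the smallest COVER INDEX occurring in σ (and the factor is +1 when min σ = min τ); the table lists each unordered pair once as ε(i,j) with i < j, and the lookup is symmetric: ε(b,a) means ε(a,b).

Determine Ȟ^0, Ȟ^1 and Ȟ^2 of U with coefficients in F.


nonempty overlaps:
  V12={t2} V14={t6} V15={t8} V16={t5} V23={t1} V34={t3} V56={t4}
C dims 6,7; δ0: rk 6, SNF 1^5·2
degree 0: 6−6−0 = 0 → Ȟ^0 ≅ 0
degree 1: 7−0−6 = 1 plus torsion [2] → Ȟ^1 ≅ Z ⊕ Z/2
degree 2: 0−0−0 = 0 → Ȟ^2 ≅ 0

Ȟ^0 ≅ 0,  Ȟ^1 ≅ Z ⊕ Z/2,  Ȟ^2 ≅ 0


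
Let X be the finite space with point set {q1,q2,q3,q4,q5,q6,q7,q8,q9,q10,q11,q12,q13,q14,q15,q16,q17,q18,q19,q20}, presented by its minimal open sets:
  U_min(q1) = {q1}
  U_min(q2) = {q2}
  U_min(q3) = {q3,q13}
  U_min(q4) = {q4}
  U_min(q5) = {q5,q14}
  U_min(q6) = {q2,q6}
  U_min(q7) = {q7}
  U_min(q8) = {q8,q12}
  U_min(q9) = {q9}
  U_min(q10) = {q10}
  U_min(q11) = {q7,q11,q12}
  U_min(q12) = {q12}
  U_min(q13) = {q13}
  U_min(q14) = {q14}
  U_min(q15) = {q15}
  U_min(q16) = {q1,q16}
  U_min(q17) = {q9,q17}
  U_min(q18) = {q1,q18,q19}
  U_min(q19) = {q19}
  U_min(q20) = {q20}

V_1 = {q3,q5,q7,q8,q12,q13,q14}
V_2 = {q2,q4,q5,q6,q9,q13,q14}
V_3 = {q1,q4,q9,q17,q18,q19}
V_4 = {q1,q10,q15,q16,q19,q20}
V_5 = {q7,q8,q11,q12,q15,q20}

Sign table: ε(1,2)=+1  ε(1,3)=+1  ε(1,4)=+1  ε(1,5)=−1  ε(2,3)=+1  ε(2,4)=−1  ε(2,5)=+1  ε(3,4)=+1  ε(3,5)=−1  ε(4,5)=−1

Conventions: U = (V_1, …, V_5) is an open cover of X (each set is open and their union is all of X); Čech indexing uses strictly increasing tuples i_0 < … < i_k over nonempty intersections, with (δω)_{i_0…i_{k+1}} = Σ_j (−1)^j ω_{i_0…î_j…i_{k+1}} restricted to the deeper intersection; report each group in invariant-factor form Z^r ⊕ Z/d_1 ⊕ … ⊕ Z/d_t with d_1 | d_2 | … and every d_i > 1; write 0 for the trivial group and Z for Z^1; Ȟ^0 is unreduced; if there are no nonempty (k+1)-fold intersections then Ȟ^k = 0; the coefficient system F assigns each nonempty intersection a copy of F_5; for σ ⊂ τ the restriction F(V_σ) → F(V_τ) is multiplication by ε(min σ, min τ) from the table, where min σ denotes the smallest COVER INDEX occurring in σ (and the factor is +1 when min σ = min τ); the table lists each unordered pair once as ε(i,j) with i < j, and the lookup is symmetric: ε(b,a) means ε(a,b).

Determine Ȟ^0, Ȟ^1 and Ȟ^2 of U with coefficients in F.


nonempty overlaps:
  V12={q5,q13,q14} V15={q7,q8,q12} V23={q4,q9} V34={q1,q19} V45={q15,q20}
C dims 5,5; δ0: rk_F5 4
degree 0: 5−4−0 = 1 → Ȟ^0 ≅ Z/5
degree 1: 5−0−4 = 1 → Ȟ^1 ≅ Z/5
degree 2: 0−0−0 = 0 → Ȟ^2 ≅ 0

Ȟ^0 ≅ Z/5, Ȟ^1 ≅ Z/5, Ȟ^2 ≅ 0


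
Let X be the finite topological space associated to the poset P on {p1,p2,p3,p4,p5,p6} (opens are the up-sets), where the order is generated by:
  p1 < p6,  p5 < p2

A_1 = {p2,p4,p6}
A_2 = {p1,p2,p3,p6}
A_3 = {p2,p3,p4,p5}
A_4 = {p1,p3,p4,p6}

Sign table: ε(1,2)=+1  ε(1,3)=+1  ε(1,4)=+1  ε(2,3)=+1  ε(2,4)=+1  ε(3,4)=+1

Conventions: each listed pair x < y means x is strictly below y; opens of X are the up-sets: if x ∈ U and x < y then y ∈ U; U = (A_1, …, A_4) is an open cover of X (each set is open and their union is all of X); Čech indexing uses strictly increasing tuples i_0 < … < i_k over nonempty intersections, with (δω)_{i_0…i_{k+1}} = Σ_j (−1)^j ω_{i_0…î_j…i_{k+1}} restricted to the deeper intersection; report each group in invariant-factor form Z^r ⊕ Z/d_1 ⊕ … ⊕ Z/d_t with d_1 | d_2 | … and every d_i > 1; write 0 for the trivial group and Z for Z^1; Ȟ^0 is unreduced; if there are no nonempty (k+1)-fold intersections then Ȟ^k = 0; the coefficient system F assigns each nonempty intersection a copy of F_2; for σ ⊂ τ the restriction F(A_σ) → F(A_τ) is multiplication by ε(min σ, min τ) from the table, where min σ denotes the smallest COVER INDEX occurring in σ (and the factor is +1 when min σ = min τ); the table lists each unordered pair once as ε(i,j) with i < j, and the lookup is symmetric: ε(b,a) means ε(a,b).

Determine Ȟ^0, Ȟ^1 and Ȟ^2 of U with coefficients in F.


nerve of the cover:
  A12={p2,p6} A13={p2,p4} A14={p4,p6} A23={p2,p3} A24={p1,p3,p6} A34={p3,p4}
  A123={p2} A124={p6} A134={p4} A234={p3}
C dims 4,6,4; δ0: rk_F2 3; δ1: rk_F2 3
Ȟ^0 = (4 − 3) − 0 = 1, so Ȟ^0 ≅ Z/2
Ȟ^1 = (6 − 3) − 3 = 0, so Ȟ^1 ≅ 0
Ȟ^2 = (4 − 0) − 3 = 1, so Ȟ^2 ≅ Z/2

Ȟ^0 ≅ Z/2; Ȟ^1 ≅ 0; Ȟ^2 ≅ Z/2


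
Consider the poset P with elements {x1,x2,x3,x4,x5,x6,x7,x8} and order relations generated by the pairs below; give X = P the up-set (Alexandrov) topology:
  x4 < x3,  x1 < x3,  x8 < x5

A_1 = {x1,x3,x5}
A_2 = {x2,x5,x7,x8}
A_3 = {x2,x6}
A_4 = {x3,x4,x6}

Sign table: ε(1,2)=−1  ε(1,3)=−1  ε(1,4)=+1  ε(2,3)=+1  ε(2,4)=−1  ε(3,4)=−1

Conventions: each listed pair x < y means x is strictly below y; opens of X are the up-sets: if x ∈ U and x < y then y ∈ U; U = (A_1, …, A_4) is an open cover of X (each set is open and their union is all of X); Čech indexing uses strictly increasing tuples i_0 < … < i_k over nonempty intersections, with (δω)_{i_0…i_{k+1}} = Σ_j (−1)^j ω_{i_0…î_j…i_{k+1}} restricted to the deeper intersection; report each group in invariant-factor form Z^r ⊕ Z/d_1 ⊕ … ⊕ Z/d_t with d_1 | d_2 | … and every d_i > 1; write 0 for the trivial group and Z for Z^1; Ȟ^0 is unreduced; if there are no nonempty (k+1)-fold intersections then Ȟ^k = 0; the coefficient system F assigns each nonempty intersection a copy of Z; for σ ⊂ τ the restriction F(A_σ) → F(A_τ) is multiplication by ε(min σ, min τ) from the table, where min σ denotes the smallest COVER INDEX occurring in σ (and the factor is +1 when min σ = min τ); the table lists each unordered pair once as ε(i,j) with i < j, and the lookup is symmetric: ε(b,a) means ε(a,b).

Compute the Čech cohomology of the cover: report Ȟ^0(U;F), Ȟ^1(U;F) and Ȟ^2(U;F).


Ȟ^0 = Z, Ȟ^1 = Z, Ȟ^2 = 0

intersection data:
  A12={x5} A14={x3} A23={x2} A34={x6}
C dims 4,4; δ0: rk 3, SNF 1^3
Ȟ^0 = (4 − 3) − 0 = 1, so Ȟ^0 ≅ Z
Ȟ^1 = (4 − 0) − 3 = 1, so Ȟ^1 ≅ Z
Ȟ^2 = (0 − 0) − 0 = 0, so Ȟ^2 ≅ 0


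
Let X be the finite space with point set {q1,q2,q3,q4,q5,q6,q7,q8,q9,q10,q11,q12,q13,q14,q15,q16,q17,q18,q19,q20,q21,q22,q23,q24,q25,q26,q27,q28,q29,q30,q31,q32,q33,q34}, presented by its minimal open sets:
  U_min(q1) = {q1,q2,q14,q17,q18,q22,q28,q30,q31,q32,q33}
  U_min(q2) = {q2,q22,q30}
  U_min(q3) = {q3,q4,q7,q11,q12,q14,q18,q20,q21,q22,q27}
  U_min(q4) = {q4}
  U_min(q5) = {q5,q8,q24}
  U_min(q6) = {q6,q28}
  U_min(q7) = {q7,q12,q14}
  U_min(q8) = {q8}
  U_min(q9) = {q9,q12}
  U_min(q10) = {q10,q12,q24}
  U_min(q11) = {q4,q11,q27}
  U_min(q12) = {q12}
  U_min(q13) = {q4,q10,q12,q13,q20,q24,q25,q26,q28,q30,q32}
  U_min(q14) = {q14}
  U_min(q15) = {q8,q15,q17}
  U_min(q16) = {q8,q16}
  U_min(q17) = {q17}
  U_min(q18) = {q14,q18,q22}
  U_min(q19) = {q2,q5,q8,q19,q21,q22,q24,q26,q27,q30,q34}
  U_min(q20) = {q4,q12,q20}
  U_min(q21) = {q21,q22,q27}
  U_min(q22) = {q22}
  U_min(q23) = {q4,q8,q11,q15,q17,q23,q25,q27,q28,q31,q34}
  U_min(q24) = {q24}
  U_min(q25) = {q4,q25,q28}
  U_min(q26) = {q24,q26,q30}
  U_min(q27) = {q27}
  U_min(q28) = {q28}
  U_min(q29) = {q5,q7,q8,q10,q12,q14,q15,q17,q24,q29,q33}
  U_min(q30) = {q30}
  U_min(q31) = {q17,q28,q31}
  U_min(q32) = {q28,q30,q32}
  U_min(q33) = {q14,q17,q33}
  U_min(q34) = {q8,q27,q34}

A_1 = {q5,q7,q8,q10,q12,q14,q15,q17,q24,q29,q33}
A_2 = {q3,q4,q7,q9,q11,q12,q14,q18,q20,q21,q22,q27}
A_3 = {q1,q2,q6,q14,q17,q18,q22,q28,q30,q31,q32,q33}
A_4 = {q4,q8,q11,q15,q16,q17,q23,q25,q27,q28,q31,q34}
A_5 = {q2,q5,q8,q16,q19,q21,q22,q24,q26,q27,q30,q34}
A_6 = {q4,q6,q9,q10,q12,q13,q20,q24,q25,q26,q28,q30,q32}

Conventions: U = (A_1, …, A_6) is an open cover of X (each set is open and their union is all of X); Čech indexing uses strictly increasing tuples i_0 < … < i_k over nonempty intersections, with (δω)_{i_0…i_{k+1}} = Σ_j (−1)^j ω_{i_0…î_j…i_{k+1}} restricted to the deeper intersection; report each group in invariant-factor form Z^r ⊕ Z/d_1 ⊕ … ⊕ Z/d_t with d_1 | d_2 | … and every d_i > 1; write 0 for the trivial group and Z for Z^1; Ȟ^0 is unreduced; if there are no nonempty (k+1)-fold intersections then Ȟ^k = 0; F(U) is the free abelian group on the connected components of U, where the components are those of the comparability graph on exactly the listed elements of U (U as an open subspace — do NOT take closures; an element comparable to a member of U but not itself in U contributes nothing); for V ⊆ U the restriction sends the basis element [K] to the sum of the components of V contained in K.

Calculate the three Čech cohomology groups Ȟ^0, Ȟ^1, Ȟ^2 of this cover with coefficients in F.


Ȟ^0 = Z,  Ȟ^1 = 0,  Ȟ^2 = Z/2

nonempty overlaps:
  A12={q7,q12,q14} A13={q14,q17,q33} A14={q8,q15,q17} A15={q5,q8,q24} A16={q10,q12,q24} A23={q14,q18,q22} A24={q4,q11,q27} A25={q21,q22,q27} A26={q4,q9,q12,q20} A34={q17,q28,q31} A35={q2,q22,q30} A36={q6,q28,q30,q32} A45={q8,q16,q27,q34} A46={q4,q25,q28} A56={q24,q26,q30}
  A123={q14} A126={q12} A134={q17} A145={q8} A156={q24} A235={q22} A245={q27} A246={q4} A346={q28} A356={q30}
components per intersection:
  A1: {q5,q7,q8,q10,q12,q14,q15,q17,q24,q29,q33}
  A2: {q3,q4,q7,q9,q11,q12,q14,q18,q20,q21,q22,q27}
  A3: {q1,q2,q6,q14,q17,q18,q22,q28,q30,q31,q32,q33}
  A4: {q4,q8,q11,q15,q16,q17,q23,q25,q27,q28,q31,q34}
  A5: {q2,q5,q8,q16,q19,q21,q22,q24,q26,q27,q30,q34}
  A6: {q4,q6,q9,q10,q12,q13,q20,q24,q25,q26,q28,q30,q32}
  A12: {q7,q12,q14}
  A13: {q14,q17,q33}
  A14: {q8,q15,q17}
  A15: {q5,q8,q24}
  A16: {q10,q12,q24}
  A23: {q14,q18,q22}
  A24: {q4,q11,q27}
  A25: {q21,q22,q27}
  A26: {q4,q9,q12,q20}
  A34: {q17,q28,q31}
  A35: {q2,q22,q30}
  A36: {q6,q28,q30,q32}
  A45: {q8,q16,q27,q34}
  A46: {q4,q25,q28}
  A56: {q24,q26,q30}
  A123: {q14}
  A126: {q12}
  A134: {q17}
  A145: {q8}
  A156: {q24}
  A235: {q22}
  A245: {q27}
  A246: {q4}
  A346: {q28}
  A356: {q30}
C dims 6,15,10; δ0: rk 5, SNF 1^5; δ1: rk 10, SNF 1^9·2
degree 0: 6−5−0 = 1 → Ȟ^0 ≅ Z
degree 1: 15−10−5 = 0 → Ȟ^1 ≅ 0
degree 2: 10−0−10 = 0 plus torsion [2] → Ȟ^2 ≅ Z/2


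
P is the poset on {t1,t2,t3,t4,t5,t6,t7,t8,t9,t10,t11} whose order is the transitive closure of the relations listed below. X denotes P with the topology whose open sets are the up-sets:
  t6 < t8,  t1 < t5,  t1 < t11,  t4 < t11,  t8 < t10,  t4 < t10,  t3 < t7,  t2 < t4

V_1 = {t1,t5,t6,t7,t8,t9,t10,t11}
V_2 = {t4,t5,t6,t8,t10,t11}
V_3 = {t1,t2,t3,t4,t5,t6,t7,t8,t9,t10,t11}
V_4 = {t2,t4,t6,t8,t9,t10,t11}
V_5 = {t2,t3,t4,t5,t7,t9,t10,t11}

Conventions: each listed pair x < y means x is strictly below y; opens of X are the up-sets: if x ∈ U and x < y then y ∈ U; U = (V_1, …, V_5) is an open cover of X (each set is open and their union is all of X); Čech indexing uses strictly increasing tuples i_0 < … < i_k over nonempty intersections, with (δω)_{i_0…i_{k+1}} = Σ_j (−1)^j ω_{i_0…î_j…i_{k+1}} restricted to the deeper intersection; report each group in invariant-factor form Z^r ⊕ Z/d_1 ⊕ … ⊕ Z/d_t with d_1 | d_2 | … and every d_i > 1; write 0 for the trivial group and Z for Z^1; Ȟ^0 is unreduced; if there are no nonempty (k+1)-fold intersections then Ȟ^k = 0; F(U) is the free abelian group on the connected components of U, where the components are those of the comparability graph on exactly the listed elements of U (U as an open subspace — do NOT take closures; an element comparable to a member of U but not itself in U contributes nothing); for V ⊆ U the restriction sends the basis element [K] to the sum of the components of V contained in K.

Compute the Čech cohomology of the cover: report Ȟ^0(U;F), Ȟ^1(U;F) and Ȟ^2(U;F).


nerve of the cover:
  V12={t5,t6,t8,t10,t11} V13={t1,t5,t6,t7,t8,t9,t10,t11} V14={t6,t8,t9,t10,t11} V15={t5,t7,t9,t10,t11} V23={t4,t5,t6,t8,t10,t11} V24={t4,t6,t8,t10,t11} V25={t4,t5,t10,t11} V34={t2,t4,t6,t8,t9,t10,t11} V35={t2,t3,t4,t5,t7,t9,t10,t11} V45={t2,t4,t9,t10,t11}
  V123={t5,t6,t8,t10,t11} V124={t6,t8,t10,t11} V125={t5,t10,t11} V134={t6,t8,t9,t10,t11} V135={t5,t7,t9,t10,t11} V145={t9,t10,t11} V234={t4,t6,t8,t10,t11} V235={t4,t5,t10,t11} V245={t4,t10,t11} V345={t2,t4,t9,t10,t11}
  V1234={t6,t8,t10,t11} V1235={t5,t10,t11} V1245={t10,t11} V1345={t9,t10,t11} V2345={t4,t10,t11}
  V12345={t10,t11}
components per intersection:
  V1: {t1,t5,t11} {t6,t8,t10} {t7} {t9}
  V2: {t4,t6,t8,t10,t11} {t5}
  V3: {t1,t2,t4,t5,t6,t8,t10,t11} {t3,t7} {t9}
  V4: {t2,t4,t6,t8,t10,t11} {t9}
  V5: {t2,t4,t10,t11} {t3,t7} {t5} {t9}
  V12: {t5} {t6,t8,t10} {t11}
  V13: {t1,t5,t11} {t6,t8,t10} {t7} {t9}
  V14: {t6,t8,t10} {t9} {t11}
  V15: {t5} {t7} {t9} {t10} {t11}
  V23: {t4,t6,t8,t10,t11} {t5}
  V24: {t4,t6,t8,t10,t11}
  V25: {t4,t10,t11} {t5}
  V34: {t2,t4,t6,t8,t10,t11} {t9}
  V35: {t2,t4,t10,t11} {t3,t7} {t5} {t9}
  V45: {t2,t4,t10,t11} {t9}
  V123: {t5} {t6,t8,t10} {t11}
  V124: {t6,t8,t10} {t11}
  V125: {t5} {t10} {t11}
  V134: {t6,t8,t10} {t9} {t11}
  V135: {t5} {t7} {t9} {t10} {t11}
  V145: {t9} {t10} {t11}
  V234: {t4,t6,t8,t10,t11}
  V235: {t4,t10,t11} {t5}
  V245: {t4,t10,t11}
  V345: {t2,t4,t10,t11} {t9}
  V1234: {t6,t8,t10} {t11}
  V1235: {t5} {t10} {t11}
  V1245: {t10} {t11}
  V1345: {t9} {t10} {t11}
  V2345: {t4,t10,t11}
  V12345: {t10} {t11}
C dims 15,28,25,11; δ0: rk 12, SNF 1^12; δ1: rk 16, SNF 1^16; δ2: rk 9, SNF 1^9
Ȟ^0 = (15 − 12) − 0 = 3, so Ȟ^0 ≅ Z^3
Ȟ^1 = (28 − 16) − 12 = 0, so Ȟ^1 ≅ 0
Ȟ^2 = (25 − 9) − 16 = 0, so Ȟ^2 ≅ 0

Ȟ^0(U;F) ≅ Z^3, Ȟ^1(U;F) ≅ 0, Ȟ^2(U;F) ≅ 0


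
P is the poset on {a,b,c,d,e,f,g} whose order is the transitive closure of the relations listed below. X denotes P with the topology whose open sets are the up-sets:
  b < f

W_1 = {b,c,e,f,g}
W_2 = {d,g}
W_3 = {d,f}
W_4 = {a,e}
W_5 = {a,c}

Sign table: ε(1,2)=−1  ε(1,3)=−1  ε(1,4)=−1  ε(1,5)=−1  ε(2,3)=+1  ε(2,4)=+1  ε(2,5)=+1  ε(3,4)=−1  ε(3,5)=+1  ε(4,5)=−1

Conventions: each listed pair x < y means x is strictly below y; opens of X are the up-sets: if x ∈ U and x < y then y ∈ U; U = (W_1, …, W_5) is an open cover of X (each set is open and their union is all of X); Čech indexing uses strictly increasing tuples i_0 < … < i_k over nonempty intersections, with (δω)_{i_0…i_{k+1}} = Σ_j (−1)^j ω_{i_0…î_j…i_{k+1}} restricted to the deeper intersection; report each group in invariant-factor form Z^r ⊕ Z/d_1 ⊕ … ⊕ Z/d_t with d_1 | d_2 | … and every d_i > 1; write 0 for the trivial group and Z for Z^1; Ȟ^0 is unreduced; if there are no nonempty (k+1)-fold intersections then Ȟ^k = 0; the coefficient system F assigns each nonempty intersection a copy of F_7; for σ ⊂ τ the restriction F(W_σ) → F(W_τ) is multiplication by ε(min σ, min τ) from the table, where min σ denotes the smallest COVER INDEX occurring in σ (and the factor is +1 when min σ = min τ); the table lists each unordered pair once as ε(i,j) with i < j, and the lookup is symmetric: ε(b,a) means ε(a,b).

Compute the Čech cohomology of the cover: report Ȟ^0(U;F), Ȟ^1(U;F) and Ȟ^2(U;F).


nerve simplices:
  W12={g} W13={f} W14={e} W15={c} W23={d} W45={a}
C dims 5,6; δ0: rk_F7 5
degree 0: 5−5−0 = 0 → Ȟ^0 ≅ 0
degree 1: 6−0−5 = 1 → Ȟ^1 ≅ Z/7
degree 2: 0−0−0 = 0 → Ȟ^2 ≅ 0

Ȟ^0 = 0, Ȟ^1 = Z/7, Ȟ^2 = 0


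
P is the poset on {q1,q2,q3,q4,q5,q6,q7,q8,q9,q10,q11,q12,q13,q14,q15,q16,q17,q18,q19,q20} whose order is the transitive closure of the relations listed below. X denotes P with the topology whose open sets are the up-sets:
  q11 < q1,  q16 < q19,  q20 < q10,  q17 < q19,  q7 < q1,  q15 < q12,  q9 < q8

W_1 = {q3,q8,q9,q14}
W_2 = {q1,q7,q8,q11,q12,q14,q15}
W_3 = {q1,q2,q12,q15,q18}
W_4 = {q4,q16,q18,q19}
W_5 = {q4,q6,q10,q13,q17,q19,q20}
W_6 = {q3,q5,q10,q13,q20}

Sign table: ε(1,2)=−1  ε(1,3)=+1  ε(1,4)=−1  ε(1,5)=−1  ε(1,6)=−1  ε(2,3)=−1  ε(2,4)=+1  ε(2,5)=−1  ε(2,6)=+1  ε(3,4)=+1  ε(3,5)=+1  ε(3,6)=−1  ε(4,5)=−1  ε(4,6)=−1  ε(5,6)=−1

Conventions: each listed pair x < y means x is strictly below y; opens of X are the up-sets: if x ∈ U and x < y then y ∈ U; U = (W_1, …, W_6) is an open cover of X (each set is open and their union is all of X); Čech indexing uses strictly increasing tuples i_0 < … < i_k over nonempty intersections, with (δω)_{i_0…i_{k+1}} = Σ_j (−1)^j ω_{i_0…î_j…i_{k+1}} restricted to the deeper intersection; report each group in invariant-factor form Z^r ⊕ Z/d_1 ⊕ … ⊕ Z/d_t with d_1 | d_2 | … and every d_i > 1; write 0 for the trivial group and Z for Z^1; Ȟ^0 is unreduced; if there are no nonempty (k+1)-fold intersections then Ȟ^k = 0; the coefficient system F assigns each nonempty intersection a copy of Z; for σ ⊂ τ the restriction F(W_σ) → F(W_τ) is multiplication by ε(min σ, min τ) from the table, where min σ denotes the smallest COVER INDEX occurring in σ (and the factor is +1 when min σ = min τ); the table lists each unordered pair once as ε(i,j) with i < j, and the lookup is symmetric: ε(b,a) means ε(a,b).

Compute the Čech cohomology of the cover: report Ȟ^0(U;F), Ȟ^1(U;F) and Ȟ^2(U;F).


nerve of the cover:
  W12={q8,q14} W16={q3} W23={q1,q12,q15} W34={q18} W45={q4,q19} W56={q10,q13,q20}
C dims 6,6; δ0: rk 6, SNF 1^5·2
Ȟ^0 = (6 − 6) − 0 = 0, so Ȟ^0 ≅ 0
Ȟ^1 = (6 − 0) − 6 = 0 plus torsion [2], so Ȟ^1 ≅ Z/2
Ȟ^2 = (0 − 0) − 0 = 0, so Ȟ^2 ≅ 0

Ȟ^0 = 0,  Ȟ^1 = Z/2,  Ȟ^2 = 0


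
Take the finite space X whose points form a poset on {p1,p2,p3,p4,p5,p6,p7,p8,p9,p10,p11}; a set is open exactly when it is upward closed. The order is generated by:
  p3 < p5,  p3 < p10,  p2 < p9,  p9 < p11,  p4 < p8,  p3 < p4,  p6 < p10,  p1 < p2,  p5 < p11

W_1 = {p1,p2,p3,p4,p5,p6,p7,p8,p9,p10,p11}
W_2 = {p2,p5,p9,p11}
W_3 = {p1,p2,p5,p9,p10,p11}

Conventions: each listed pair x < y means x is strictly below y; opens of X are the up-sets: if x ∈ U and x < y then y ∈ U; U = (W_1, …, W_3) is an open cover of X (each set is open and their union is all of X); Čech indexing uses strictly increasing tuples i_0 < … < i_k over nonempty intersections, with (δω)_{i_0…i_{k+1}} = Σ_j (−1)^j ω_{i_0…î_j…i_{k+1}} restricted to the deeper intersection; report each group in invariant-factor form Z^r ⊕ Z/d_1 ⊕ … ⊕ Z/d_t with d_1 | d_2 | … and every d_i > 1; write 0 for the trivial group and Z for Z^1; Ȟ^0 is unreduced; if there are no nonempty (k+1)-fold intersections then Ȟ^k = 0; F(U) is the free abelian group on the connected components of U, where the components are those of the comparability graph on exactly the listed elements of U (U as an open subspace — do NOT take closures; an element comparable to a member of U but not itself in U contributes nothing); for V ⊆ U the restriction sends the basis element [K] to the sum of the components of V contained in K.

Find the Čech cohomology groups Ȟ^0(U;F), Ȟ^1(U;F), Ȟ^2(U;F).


Ȟ^0(U;F) ≅ Z^2,  Ȟ^1(U;F) ≅ 0,  Ȟ^2(U;F) ≅ 0

nonempty overlaps:
  W12={p2,p5,p9,p11} W13={p1,p2,p5,p9,p10,p11} W23={p2,p5,p9,p11}
  W123={p2,p5,p9,p11}
components per intersection:
  W1: {p1,p2,p3,p4,p5,p6,p8,p9,p10,p11} {p7}
  W2: {p2,p5,p9,p11}
  W3: {p1,p2,p5,p9,p11} {p10}
  W12: {p2,p5,p9,p11}
  W13: {p1,p2,p5,p9,p11} {p10}
  W23: {p2,p5,p9,p11}
  W123: {p2,p5,p9,p11}
C dims 5,4,1; δ0: rk 3, SNF 1^3; δ1: rk 1, SNF 1^1
degree 0: 5−3−0 = 2 → Ȟ^0 ≅ Z^2
degree 1: 4−1−3 = 0 → Ȟ^1 ≅ 0
degree 2: 1−0−1 = 0 → Ȟ^2 ≅ 0


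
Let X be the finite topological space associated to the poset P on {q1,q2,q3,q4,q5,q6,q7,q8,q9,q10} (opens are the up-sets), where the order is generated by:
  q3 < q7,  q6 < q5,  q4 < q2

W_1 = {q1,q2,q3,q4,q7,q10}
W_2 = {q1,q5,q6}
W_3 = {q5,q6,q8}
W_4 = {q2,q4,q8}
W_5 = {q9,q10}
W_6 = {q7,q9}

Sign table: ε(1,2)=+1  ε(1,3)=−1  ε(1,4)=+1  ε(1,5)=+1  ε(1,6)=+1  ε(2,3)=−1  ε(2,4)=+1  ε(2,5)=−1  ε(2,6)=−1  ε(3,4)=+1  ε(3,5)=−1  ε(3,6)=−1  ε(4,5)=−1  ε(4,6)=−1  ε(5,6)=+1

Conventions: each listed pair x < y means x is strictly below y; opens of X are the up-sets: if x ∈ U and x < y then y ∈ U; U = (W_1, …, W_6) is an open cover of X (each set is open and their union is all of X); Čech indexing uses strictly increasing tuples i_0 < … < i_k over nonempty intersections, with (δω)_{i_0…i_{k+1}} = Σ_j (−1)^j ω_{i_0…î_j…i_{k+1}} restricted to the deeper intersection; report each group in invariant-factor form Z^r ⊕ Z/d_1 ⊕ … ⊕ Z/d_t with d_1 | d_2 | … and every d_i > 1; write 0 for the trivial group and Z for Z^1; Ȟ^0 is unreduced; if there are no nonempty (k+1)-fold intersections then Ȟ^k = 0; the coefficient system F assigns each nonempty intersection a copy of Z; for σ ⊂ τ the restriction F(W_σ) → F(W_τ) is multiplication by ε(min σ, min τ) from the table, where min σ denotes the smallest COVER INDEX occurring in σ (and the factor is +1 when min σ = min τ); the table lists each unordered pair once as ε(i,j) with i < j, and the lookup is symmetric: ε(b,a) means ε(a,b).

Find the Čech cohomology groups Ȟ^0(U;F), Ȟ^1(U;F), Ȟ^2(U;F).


nonempty overlaps:
  W12={q1} W14={q2,q4} W15={q10} W16={q7} W23={q5,q6} W34={q8} W56={q9}
C dims 6,7; δ0: rk 6, SNF 1^5·2
degree 0: 6−6−0 = 0 → Ȟ^0 ≅ 0
degree 1: 7−0−6 = 1 plus torsion [2] → Ȟ^1 ≅ Z ⊕ Z/2
degree 2: 0−0−0 = 0 → Ȟ^2 ≅ 0

Ȟ^0 = 0, Ȟ^1 = Z ⊕ Z/2, Ȟ^2 = 0


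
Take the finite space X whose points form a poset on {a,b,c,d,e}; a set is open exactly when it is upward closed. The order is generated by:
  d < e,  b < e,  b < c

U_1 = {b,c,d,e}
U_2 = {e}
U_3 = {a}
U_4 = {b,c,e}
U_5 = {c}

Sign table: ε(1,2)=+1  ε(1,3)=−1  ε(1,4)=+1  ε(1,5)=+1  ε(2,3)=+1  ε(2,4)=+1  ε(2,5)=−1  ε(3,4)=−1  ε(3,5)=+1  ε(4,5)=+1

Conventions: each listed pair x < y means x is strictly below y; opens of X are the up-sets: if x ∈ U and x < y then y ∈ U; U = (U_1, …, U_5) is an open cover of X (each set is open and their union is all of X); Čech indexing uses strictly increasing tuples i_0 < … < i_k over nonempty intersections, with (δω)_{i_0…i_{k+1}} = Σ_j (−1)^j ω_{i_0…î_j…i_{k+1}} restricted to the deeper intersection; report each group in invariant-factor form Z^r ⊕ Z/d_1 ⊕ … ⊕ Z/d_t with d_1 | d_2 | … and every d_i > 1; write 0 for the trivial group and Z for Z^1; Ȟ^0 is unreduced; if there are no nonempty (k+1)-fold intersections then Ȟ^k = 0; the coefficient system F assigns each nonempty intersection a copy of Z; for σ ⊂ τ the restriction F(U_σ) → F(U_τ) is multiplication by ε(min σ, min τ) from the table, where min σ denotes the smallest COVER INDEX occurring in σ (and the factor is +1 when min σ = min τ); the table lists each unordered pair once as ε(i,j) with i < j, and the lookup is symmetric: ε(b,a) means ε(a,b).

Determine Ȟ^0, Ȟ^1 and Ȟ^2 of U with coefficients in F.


nerve simplices:
  U12={e} U14={b,c,e} U15={c} U24={e} U45={c}
  U124={e} U145={c}
C dims 5,5,2; δ0: rk 3, SNF 1^3; δ1: rk 2, SNF 1^2
degree 0: 5−3−0 = 2 → Ȟ^0 ≅ Z^2
degree 1: 5−2−3 = 0 → Ȟ^1 ≅ 0
degree 2: 2−0−2 = 0 → Ȟ^2 ≅ 0

Ȟ^0(U;F) ≅ Z^2, Ȟ^1(U;F) ≅ 0, Ȟ^2(U;F) ≅ 0


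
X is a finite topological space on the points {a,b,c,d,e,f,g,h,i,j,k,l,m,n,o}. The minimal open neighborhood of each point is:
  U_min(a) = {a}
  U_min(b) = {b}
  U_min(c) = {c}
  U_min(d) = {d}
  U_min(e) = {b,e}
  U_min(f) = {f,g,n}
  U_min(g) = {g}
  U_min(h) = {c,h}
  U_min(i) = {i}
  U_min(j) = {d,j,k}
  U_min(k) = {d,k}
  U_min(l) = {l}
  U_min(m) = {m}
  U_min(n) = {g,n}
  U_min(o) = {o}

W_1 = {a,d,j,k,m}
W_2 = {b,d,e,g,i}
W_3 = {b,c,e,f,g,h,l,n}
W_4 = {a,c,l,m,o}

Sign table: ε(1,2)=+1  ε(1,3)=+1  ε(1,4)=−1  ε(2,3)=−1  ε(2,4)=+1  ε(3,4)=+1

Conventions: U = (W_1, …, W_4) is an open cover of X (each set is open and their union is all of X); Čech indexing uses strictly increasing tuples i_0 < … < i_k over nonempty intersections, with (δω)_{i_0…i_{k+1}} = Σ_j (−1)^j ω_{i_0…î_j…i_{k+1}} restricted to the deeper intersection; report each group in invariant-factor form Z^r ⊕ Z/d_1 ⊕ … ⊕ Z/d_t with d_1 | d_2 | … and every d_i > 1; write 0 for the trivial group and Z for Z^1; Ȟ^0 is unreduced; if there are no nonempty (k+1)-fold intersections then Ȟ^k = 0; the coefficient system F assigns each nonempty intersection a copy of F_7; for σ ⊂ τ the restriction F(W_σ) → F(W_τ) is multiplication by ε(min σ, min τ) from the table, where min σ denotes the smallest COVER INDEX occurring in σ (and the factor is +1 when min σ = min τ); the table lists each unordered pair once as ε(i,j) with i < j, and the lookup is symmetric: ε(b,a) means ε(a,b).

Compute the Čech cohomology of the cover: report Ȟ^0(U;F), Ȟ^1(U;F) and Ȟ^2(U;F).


nonempty overlaps:
  W12={d} W14={a,m} W23={b,e,g} W34={c,l}
C dims 4,4; δ0: rk_F7 3
degree 0: 4−3−0 = 1 → Ȟ^0 ≅ Z/7
degree 1: 4−0−3 = 1 → Ȟ^1 ≅ Z/7
degree 2: 0−0−0 = 0 → Ȟ^2 ≅ 0

Ȟ^0(U;F) ≅ Z/7,  Ȟ^1(U;F) ≅ Z/7,  Ȟ^2(U;F) ≅ 0


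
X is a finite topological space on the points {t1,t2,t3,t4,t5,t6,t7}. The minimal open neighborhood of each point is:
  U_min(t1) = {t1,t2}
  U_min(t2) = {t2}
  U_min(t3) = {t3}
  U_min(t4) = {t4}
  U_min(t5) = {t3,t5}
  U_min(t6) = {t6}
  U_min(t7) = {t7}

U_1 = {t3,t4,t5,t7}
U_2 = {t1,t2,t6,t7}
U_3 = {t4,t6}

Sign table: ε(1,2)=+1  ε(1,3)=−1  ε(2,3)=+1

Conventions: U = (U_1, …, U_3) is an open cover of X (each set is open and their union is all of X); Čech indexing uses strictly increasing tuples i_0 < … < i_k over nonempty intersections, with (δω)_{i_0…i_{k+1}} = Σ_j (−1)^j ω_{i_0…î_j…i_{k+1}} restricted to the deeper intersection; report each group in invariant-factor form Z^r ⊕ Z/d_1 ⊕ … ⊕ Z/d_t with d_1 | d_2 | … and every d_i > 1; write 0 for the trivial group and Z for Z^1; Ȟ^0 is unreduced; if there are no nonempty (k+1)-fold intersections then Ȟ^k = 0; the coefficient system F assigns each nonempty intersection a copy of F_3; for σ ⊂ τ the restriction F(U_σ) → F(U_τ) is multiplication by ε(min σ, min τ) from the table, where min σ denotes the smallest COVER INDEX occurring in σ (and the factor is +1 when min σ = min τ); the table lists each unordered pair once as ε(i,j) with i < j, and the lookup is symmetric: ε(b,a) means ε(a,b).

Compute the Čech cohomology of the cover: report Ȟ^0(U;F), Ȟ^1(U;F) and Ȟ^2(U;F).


Ȟ^0 ≅ 0; Ȟ^1 ≅ 0; Ȟ^2 ≅ 0

nerve of the cover:
  U12={t7} U13={t4} U23={t6}
C dims 3,3; δ0: rk_F3 3
Ȟ^0 = (3 − 3) − 0 = 0, so Ȟ^0 ≅ 0
Ȟ^1 = (3 − 0) − 3 = 0, so Ȟ^1 ≅ 0
Ȟ^2 = (0 − 0) − 0 = 0, so Ȟ^2 ≅ 0


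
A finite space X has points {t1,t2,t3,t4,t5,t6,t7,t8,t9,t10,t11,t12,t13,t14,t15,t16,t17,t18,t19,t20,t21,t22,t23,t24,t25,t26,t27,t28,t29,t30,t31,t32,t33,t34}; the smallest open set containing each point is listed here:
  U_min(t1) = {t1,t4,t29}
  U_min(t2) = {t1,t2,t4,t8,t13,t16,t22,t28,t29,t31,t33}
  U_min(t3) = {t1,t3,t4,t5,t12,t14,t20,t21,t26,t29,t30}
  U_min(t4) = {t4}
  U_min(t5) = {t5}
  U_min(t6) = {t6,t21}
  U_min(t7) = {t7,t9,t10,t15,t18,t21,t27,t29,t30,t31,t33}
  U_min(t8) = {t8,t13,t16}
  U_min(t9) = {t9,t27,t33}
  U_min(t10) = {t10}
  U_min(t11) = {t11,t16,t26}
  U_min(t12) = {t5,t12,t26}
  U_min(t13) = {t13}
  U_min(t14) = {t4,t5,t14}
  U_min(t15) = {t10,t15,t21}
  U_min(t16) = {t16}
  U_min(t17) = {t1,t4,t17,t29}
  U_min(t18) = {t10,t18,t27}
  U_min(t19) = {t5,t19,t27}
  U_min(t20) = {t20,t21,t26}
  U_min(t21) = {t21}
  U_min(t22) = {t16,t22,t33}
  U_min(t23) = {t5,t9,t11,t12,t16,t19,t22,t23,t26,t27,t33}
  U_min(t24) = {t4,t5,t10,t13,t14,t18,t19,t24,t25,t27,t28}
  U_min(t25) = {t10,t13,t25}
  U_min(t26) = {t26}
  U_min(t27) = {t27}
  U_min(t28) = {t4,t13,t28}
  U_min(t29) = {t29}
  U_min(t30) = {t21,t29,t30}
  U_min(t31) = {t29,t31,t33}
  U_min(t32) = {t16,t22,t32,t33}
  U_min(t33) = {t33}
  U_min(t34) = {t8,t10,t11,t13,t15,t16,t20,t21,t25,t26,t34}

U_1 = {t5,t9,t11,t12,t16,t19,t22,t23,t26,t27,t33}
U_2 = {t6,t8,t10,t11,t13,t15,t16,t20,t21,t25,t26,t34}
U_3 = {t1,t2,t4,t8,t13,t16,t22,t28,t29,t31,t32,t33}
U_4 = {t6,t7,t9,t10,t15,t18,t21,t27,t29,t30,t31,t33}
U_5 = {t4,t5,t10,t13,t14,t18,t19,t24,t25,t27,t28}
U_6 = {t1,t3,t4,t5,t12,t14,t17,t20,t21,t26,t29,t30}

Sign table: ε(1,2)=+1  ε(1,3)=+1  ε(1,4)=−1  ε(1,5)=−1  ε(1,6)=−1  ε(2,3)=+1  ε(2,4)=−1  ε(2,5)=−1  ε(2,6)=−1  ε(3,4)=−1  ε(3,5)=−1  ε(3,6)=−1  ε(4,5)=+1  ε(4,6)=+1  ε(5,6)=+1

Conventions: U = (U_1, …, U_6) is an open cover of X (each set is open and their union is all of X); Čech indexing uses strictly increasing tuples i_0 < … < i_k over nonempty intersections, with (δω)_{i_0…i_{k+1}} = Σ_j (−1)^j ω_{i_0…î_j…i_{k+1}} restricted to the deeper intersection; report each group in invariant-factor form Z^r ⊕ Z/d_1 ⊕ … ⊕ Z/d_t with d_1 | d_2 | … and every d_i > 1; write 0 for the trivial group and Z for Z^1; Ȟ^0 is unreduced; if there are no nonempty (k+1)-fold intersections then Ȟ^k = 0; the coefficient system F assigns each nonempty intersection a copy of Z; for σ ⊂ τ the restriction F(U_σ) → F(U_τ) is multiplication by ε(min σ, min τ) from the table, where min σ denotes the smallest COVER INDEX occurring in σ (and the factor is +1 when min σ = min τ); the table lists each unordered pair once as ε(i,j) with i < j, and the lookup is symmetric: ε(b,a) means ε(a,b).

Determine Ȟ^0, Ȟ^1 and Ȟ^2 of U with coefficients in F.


Ȟ^0 = Z,  Ȟ^1 = 0,  Ȟ^2 = Z/2

cover nerve:
  U12={t11,t16,t26} U13={t16,t22,t33} U14={t9,t27,t33} U15={t5,t19,t27} U16={t5,t12,t26} U23={t8,t13,t16} U24={t6,t10,t15,t21} U25={t10,t13,t25} U26={t20,t21,t26} U34={t29,t31,t33} U35={t4,t13,t28} U36={t1,t4,t29} U45={t10,t18,t27} U46={t21,t29,t30} U56={t4,t5,t14}
  U123={t16} U126={t26} U134={t33} U145={t27} U156={t5} U235={t13} U245={t10} U246={t21} U346={t29} U356={t4}
C dims 6,15,10; δ0: rk 5, SNF 1^5; δ1: rk 10, SNF 1^9·2
Ȟ^0: (6−5)−0=1 ⇒ Z
Ȟ^1: (15−10)−5=0 ⇒ 0
Ȟ^2: (10−0)−10=0 plus torsion [2] ⇒ Z/2


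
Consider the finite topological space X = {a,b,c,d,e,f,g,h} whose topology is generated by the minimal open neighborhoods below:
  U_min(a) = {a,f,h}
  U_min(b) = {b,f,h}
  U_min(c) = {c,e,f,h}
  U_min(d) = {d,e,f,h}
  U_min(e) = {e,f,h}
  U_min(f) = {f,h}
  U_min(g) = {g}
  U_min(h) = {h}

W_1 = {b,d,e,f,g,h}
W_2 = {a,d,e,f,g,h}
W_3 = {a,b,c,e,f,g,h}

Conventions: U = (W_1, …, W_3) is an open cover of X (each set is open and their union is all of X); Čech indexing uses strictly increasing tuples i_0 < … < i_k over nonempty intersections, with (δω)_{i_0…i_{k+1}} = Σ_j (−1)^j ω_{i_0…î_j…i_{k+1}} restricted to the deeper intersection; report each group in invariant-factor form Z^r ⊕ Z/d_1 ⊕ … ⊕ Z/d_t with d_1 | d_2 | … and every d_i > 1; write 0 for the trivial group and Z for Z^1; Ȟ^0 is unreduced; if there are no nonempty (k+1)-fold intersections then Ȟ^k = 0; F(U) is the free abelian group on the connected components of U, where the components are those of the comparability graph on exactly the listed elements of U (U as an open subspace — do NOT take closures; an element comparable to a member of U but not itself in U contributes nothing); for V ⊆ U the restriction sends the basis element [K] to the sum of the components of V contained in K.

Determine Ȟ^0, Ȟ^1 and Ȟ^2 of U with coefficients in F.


cover nerve:
  W12={d,e,f,g,h} W13={b,e,f,g,h} W23={a,e,f,g,h}
  W123={e,f,g,h}
components per intersection:
  W1: {b,d,e,f,h} {g}
  W2: {a,d,e,f,h} {g}
  W3: {a,b,c,e,f,h} {g}
  W12: {d,e,f,h} {g}
  W13: {b,e,f,h} {g}
  W23: {a,e,f,h} {g}
  W123: {e,f,h} {g}
C dims 6,6,2; δ0: rk 4, SNF 1^4; δ1: rk 2, SNF 1^2
Ȟ^0: (6−4)−0=2 ⇒ Z^2
Ȟ^1: (6−2)−4=0 ⇒ 0
Ȟ^2: (2−0)−2=0 ⇒ 0

Ȟ^0 = Z^2, Ȟ^1 = 0 and Ȟ^2 = 0


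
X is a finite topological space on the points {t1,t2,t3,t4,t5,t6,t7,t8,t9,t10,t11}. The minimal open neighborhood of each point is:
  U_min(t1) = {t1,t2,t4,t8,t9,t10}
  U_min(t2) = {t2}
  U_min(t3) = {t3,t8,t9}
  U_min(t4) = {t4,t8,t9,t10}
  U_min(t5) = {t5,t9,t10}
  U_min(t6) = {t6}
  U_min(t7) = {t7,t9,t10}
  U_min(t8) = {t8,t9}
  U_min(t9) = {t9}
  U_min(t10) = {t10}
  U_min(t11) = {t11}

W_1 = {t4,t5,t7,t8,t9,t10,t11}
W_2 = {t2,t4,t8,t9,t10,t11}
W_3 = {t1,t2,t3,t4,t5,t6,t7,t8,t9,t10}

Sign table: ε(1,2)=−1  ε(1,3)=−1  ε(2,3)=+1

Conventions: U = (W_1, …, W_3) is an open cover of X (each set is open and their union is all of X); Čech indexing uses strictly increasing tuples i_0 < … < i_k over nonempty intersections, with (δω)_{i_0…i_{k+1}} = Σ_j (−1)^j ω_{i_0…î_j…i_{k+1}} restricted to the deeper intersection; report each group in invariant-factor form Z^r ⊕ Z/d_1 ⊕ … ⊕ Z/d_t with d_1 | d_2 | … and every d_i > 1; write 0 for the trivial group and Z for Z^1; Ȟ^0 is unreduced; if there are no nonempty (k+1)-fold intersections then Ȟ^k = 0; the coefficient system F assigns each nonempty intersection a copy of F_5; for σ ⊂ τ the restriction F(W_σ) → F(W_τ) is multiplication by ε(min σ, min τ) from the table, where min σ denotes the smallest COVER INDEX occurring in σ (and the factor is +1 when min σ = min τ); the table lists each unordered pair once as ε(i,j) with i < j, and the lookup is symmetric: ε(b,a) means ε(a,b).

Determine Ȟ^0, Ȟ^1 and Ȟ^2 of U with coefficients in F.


nonempty intersections:
  W12={t4,t8,t9,t10,t11} W13={t4,t5,t7,t8,t9,t10} W23={t2,t4,t8,t9,t10}
  W123={t4,t8,t9,t10}
C dims 3,3,1; δ0: rk_F5 2; δ1: rk_F5 1
Ȟ^0: (3−2)−0=1 ⇒ Z/5
Ȟ^1: (3−1)−2=0 ⇒ 0
Ȟ^2: (1−0)−1=0 ⇒ 0

Ȟ^0 ≅ Z/5; Ȟ^1 ≅ 0; Ȟ^2 ≅ 0


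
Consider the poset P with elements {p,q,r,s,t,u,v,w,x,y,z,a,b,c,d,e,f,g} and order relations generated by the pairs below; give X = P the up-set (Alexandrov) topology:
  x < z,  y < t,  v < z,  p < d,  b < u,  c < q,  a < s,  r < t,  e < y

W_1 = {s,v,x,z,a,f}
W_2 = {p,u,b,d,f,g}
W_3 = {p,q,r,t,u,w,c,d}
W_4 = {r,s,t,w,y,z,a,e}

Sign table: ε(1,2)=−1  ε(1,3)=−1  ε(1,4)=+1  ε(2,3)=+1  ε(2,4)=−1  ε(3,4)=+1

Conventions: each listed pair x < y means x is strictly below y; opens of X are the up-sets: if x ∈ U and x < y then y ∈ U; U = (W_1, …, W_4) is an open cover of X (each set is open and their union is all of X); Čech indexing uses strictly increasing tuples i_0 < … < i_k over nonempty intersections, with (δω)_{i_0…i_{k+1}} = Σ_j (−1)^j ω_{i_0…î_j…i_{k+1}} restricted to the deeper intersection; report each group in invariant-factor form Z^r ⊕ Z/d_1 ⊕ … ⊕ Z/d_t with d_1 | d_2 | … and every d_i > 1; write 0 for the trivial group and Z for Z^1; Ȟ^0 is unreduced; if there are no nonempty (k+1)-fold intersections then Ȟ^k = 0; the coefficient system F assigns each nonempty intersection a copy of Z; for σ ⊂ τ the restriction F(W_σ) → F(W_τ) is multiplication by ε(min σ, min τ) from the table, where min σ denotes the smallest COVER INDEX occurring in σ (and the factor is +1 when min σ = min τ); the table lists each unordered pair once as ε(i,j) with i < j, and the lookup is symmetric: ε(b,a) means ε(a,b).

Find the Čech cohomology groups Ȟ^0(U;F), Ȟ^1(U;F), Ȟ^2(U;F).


nerve of the cover:
  W12={f} W14={s,z,a} W23={p,u,d} W34={r,t,w}
C dims 4,4; δ0: rk 4, SNF 1^3·2
Ȟ^0 = (4 − 4) − 0 = 0, so Ȟ^0 ≅ 0
Ȟ^1 = (4 − 0) − 4 = 0 plus torsion [2], so Ȟ^1 ≅ Z/2
Ȟ^2 = (0 − 0) − 0 = 0, so Ȟ^2 ≅ 0

Ȟ^0(U;F) ≅ 0, Ȟ^1(U;F) ≅ Z/2 and Ȟ^2(U;F) ≅ 0


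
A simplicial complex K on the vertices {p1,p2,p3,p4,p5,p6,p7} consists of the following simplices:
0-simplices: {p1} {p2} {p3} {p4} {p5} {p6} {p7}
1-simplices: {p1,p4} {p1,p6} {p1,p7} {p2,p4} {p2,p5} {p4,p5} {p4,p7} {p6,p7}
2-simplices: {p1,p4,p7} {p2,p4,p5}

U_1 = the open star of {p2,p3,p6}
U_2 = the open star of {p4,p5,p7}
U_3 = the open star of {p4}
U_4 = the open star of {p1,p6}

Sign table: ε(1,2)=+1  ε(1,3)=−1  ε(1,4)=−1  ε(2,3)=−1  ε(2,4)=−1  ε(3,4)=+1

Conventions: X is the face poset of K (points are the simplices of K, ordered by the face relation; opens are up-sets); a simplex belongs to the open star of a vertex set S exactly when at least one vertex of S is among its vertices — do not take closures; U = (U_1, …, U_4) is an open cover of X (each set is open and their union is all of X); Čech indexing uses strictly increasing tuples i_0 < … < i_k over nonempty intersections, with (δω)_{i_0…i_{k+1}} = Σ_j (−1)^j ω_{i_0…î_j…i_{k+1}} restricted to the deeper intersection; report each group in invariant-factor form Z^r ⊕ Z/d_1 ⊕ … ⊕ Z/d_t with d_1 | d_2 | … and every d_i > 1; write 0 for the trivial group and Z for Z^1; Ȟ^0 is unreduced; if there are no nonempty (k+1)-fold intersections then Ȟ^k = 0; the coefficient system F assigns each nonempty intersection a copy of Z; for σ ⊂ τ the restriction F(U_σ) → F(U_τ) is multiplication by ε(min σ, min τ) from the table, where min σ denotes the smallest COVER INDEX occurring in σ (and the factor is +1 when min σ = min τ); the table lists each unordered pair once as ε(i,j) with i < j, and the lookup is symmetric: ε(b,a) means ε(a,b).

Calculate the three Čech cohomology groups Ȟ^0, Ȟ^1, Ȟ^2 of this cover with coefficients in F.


Ȟ^0 ≅ Z, Ȟ^1 ≅ 0, Ȟ^2 ≅ 0

nerve simplices:
  U1={{p2},{p3},{p6},{p1,p6},{p2,p4},{p2,p5},{p6,p7},{p2,p4,p5}} U2={{p4},{p5},{p7},{p1,p4},{p1,p7},{p2,p4},{p2,p5},{p4,p5},{p4,p7},{p6,p7},{p1,p4,p7},{p2,p4,p5}} U3={{p4},{p1,p4},{p2,p4},{p4,p5},{p4,p7},{p1,p4,p7},{p2,p4,p5}} U4={{p1},{p6},{p1,p4},{p1,p6},{p1,p7},{p6,p7},{p1,p4,p7}}
  U12={{p2,p4},{p2,p5},{p6,p7},{p2,p4,p5}} U13={{p2,p4},{p2,p4,p5}} U14={{p6},{p1,p6},{p6,p7}} U23={{p4},{p1,p4},{p2,p4},{p4,p5},{p4,p7},{p1,p4,p7},{p2,p4,p5}} U24={{p1,p4},{p1,p7},{p6,p7},{p1,p4,p7}} U34={{p1,p4},{p1,p4,p7}}
  U123={{p2,p4},{p2,p4,p5}} U124={{p6,p7}} U234={{p1,p4},{p1,p4,p7}}
C dims 4,6,3; δ0: rk 3, SNF 1^3; δ1: rk 3, SNF 1^3
degree 0: 4−3−0 = 1 → Ȟ^0 ≅ Z
degree 1: 6−3−3 = 0 → Ȟ^1 ≅ 0
degree 2: 3−0−3 = 0 → Ȟ^2 ≅ 0


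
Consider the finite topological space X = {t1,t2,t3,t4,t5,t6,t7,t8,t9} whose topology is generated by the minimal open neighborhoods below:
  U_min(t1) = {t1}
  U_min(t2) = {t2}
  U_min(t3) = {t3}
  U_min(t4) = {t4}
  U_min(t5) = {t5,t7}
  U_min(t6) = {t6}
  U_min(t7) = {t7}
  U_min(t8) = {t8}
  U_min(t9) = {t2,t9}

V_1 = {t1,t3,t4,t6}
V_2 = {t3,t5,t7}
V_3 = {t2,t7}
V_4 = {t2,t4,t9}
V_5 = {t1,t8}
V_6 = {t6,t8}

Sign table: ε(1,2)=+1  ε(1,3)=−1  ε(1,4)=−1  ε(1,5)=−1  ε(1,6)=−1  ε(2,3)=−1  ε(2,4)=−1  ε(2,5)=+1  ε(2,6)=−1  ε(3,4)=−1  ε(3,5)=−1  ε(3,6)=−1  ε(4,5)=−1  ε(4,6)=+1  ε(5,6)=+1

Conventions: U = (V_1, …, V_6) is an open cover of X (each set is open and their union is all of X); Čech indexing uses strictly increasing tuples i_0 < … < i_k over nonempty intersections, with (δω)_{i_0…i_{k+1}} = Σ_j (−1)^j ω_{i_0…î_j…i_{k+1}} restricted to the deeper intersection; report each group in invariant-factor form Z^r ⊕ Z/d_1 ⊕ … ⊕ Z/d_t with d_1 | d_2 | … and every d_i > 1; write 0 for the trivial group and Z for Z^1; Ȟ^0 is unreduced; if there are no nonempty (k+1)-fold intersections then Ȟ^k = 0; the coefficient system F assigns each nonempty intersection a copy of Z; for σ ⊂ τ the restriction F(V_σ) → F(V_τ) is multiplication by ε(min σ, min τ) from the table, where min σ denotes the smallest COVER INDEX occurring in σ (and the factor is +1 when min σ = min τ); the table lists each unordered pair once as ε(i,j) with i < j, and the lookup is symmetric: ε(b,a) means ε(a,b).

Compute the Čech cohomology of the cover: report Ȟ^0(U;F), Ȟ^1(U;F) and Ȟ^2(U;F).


nerve of the cover:
  V12={t3} V14={t4} V15={t1} V16={t6} V23={t7} V34={t2} V56={t8}
C dims 6,7; δ0: rk 6, SNF 1^5·2
Ȟ^0 = (6 − 6) − 0 = 0, so Ȟ^0 ≅ 0
Ȟ^1 = (7 − 0) − 6 = 1 plus torsion [2], so Ȟ^1 ≅ Z ⊕ Z/2
Ȟ^2 = (0 − 0) − 0 = 0, so Ȟ^2 ≅ 0

Ȟ^0 ≅ 0; Ȟ^1 ≅ Z ⊕ Z/2; Ȟ^2 ≅ 0
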